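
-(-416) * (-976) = -406016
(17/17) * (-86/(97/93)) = -7998/97 = -82.45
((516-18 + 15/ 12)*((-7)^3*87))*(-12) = 178777431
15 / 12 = 5/4 = 1.25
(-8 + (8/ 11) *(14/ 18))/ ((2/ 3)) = -11.15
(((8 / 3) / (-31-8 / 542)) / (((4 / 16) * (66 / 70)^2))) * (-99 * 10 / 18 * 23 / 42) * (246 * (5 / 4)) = 43631000/12177 = 3583.07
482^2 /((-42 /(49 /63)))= -116162/27 = -4302.30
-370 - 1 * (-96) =-274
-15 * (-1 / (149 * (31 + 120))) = 15/22499 = 0.00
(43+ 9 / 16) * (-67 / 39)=-46699/624 = -74.84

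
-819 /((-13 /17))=1071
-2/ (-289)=2/289 = 0.01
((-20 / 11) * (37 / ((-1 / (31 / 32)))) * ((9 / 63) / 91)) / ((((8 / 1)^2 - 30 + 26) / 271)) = 310837/672672 = 0.46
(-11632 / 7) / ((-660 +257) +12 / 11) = 127952/30947 = 4.13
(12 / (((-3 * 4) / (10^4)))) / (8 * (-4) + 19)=10000/13 = 769.23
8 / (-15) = -8/15 = -0.53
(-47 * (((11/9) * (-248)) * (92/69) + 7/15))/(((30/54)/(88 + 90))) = 455921902/75 = 6078958.69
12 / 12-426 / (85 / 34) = -847/5 = -169.40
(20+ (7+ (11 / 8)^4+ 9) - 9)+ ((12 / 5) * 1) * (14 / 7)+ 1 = 744949/20480 = 36.37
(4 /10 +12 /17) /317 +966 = 26028964/26945 = 966.00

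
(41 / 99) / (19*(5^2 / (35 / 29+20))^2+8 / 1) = 68921/5725577 = 0.01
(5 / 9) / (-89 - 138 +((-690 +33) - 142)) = -5/9234 = 0.00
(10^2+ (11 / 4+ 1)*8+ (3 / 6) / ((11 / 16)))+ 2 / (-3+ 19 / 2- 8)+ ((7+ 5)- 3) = 4567/33 = 138.39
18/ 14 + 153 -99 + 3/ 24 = 3103/56 = 55.41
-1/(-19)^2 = -1/361 = 0.00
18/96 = 3/16 = 0.19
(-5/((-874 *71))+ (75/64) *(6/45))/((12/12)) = 155215/992864 = 0.16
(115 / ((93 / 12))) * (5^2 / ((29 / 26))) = 299000/899 = 332.59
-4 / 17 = -0.24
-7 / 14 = -1/2 = -0.50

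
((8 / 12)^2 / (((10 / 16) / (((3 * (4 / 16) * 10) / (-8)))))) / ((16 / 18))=-0.75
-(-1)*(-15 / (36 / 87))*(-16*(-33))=-19140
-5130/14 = -2565/7 = -366.43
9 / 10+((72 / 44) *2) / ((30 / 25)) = 399/110 = 3.63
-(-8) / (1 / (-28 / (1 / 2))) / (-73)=448/73 = 6.14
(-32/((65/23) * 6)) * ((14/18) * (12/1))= -10304/585 = -17.61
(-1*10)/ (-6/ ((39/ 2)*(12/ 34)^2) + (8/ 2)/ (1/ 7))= -1170/2987 = -0.39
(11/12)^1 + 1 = 23/12 = 1.92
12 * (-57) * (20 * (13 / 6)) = -29640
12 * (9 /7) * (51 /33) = 1836/77 = 23.84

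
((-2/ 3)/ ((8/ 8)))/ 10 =-1/15 = -0.07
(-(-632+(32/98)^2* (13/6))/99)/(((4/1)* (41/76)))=86462008/29236977 = 2.96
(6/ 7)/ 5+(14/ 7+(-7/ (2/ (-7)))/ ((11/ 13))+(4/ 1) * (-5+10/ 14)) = 13.98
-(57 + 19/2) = -133/2 = -66.50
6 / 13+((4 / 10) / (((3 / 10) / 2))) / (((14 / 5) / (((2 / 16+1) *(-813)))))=-158451/182 = -870.61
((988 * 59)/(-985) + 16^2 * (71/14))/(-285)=-8543636/1965075 = -4.35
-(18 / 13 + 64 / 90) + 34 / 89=-89224/52065 = -1.71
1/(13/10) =10/13 = 0.77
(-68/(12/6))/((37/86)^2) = -251464/1369 = -183.68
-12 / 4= -3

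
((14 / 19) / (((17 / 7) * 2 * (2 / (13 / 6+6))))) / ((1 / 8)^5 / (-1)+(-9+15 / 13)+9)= 255696896/476270283 = 0.54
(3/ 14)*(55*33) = 5445/14 = 388.93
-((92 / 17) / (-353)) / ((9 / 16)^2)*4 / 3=94208/1458243 = 0.06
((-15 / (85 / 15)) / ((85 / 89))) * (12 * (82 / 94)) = -394092/13583 = -29.01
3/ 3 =1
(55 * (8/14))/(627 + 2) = 220/4403 = 0.05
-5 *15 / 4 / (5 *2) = -15/8 = -1.88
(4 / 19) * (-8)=-1.68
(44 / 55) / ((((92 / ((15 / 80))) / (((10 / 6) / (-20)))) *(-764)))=1/5623040 = 0.00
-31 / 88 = -0.35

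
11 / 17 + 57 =57.65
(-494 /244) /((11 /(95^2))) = -1661.08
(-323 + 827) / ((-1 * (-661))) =504/661 = 0.76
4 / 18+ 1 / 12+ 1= 47/36 = 1.31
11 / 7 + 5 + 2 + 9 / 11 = 723/77 = 9.39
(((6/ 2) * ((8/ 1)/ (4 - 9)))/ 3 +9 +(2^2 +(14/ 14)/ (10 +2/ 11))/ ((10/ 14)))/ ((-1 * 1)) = -1051/80 = -13.14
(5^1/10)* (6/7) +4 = 31/7 = 4.43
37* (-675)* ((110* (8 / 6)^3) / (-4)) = 1628000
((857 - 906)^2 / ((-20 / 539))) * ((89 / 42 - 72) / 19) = 108522799/456 = 237988.59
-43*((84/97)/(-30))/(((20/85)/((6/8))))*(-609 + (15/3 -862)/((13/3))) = -20125161/6305 = -3191.94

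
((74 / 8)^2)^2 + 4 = 7324.94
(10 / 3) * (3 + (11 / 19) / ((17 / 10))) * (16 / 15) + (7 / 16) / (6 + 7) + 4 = 9620797/604656 = 15.91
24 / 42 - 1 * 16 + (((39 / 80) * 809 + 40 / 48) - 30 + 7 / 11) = 350.43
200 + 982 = 1182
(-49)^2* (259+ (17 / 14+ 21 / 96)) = 20009591/32 = 625299.72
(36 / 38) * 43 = 774/19 = 40.74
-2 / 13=-0.15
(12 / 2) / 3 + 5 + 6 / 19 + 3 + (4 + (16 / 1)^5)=1048590.32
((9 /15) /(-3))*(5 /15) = -1/15 = -0.07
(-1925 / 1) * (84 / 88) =-3675/2 = -1837.50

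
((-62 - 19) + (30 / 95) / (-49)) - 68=-138725/931 = -149.01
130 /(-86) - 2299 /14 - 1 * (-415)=150063/602 = 249.27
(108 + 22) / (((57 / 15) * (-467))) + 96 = 851158/8873 = 95.93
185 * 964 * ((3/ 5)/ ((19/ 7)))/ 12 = 62419/19 = 3285.21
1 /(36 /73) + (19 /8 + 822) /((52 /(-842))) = -24984659/1872 = -13346.51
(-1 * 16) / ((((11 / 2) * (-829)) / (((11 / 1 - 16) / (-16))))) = 10/9119 = 0.00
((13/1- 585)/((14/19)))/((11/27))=-13338/7 = -1905.43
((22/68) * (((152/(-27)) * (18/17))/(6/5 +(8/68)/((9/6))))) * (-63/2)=131670/2771 = 47.52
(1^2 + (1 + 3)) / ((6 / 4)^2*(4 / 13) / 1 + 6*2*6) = 13/189 = 0.07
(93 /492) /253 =31/41492 = 0.00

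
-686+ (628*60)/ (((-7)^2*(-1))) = -71294/49 = -1454.98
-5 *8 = -40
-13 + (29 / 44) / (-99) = -56657/4356 = -13.01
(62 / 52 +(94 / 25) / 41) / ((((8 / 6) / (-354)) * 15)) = -6056763/266500 = -22.73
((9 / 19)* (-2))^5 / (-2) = 944784/2476099 = 0.38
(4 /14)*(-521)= -1042/7 = -148.86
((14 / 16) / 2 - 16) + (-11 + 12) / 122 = -15181/976 = -15.55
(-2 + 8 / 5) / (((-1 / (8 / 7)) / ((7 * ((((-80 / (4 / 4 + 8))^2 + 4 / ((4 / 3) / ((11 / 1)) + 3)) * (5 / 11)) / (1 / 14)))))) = 150055808/91773 = 1635.08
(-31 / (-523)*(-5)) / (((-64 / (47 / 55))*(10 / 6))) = 4371/1840960 = 0.00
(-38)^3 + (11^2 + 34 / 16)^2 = -2541583/64 = -39712.23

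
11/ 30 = 0.37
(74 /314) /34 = 37/5338 = 0.01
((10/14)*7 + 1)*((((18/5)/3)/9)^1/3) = 4/15 = 0.27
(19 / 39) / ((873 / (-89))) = -1691/34047 = -0.05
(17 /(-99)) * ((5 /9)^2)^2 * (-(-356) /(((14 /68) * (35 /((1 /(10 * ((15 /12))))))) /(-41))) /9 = 0.29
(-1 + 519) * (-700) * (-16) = 5801600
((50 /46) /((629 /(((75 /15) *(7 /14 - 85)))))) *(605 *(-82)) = 524005625/14467 = 36220.75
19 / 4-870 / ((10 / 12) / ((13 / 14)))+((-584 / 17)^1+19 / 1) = -466495/476 = -980.03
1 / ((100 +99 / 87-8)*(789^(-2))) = 6683.86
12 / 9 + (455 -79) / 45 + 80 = 89.69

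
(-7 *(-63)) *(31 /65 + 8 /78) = 16611/65 = 255.55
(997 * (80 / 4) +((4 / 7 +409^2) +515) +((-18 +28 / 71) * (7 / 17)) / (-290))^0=1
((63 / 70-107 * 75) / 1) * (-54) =2166507/5 = 433301.40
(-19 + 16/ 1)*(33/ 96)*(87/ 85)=-2871/2720 = -1.06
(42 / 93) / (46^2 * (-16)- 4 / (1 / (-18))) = -7/523652 = 0.00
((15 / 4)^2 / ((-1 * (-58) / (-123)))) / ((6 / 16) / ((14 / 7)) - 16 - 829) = 27675/783986 = 0.04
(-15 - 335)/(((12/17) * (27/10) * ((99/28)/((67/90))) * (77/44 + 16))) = -11162200/5124141 = -2.18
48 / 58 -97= -2789/29 = -96.17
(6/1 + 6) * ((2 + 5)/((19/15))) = 1260/19 = 66.32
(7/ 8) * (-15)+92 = 631/8 = 78.88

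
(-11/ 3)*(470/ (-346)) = 2585/519 = 4.98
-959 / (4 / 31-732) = 29729/22688 = 1.31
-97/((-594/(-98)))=-4753/297 = -16.00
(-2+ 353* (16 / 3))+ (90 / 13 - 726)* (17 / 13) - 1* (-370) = 664340/507 = 1310.34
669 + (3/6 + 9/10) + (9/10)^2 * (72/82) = 687889/1025 = 671.11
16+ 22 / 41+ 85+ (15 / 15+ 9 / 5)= 21389/205 = 104.34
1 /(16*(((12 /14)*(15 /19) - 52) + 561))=133/1084592 = 0.00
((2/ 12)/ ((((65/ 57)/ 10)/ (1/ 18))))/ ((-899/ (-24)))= 76/35061 = 0.00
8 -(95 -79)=-8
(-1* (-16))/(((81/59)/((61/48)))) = 3599/243 = 14.81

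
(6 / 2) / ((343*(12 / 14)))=1/98 = 0.01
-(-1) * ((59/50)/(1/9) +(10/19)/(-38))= 191441/18050 = 10.61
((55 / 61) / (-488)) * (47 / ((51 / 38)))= -49115/759084 = -0.06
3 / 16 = 0.19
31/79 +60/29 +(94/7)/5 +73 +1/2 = 12612633/160370 = 78.65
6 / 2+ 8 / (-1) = -5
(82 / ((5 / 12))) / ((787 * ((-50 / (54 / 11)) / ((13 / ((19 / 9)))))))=-3108456/20560375 = -0.15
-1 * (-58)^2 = -3364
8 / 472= 1/59 = 0.02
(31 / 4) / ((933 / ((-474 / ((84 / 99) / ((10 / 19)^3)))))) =-10102125/14932043 = -0.68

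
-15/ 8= -1.88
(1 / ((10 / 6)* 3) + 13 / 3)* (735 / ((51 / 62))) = 12152/3 = 4050.67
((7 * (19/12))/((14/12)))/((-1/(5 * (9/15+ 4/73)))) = -4541/146 = -31.10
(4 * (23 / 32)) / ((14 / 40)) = 115/14 = 8.21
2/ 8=1/4 = 0.25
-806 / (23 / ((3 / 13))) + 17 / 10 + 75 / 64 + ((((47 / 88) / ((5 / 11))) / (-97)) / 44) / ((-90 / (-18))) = -5.22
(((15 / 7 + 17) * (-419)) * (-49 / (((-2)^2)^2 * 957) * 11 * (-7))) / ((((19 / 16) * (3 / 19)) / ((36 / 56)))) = -196511/29 = -6776.24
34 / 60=17/30 = 0.57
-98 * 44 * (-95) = 409640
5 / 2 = 2.50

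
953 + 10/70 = 6672/7 = 953.14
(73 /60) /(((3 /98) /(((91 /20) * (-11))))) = -3580577/1800 = -1989.21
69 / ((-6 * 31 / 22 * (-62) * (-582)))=-253/1118604 = 0.00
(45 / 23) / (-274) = -45/6302 = -0.01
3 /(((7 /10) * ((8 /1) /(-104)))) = -390/7 = -55.71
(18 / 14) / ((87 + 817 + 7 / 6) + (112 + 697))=54/71995 = 0.00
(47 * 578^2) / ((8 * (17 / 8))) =923644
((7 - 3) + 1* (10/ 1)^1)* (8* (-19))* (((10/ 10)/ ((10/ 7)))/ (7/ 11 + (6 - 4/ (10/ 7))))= -81928/211 = -388.28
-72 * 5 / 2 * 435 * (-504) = 39463200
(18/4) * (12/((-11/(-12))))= 648/11 = 58.91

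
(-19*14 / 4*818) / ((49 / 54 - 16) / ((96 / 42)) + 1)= 46999008/4841 = 9708.53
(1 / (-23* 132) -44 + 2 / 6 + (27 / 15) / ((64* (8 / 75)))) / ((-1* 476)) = 0.09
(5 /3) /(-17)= -5/51 = -0.10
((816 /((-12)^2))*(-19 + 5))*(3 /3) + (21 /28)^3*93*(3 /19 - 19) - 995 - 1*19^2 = -3966455/1824 = -2174.59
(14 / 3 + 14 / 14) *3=17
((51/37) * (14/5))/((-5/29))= -20706/925 = -22.38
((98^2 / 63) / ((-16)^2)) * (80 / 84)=245/432 = 0.57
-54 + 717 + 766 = 1429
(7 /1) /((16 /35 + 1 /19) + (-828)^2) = 4655/455913699 = 0.00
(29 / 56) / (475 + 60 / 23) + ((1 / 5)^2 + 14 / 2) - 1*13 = -18328433/3075800 = -5.96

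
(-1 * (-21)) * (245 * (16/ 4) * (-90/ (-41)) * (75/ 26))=69457500/533 = 130314.26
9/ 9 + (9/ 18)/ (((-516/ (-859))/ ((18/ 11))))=4469/1892 = 2.36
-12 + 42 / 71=-810/71 = -11.41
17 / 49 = 0.35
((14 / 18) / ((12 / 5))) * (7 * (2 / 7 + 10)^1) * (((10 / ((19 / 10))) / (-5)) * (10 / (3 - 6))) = 14000/171 = 81.87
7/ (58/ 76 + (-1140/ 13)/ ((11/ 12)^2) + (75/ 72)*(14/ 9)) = -22594572/329162777 = -0.07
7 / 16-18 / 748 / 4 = 1291/2992 = 0.43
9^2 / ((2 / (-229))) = -18549/2 = -9274.50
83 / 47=1.77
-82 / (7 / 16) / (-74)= 656/259 = 2.53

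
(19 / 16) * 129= 2451/16 = 153.19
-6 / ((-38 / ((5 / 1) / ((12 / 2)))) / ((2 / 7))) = 5/133 = 0.04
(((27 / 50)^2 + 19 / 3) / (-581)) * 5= -49687/871500 = -0.06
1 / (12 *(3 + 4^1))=1/84 = 0.01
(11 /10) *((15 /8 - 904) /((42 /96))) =-2268.20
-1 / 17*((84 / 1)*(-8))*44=29568/17 = 1739.29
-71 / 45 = -1.58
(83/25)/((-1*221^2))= -83/1221025 = 0.00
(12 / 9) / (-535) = -4/1605 = 0.00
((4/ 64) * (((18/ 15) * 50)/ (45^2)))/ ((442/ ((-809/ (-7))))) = 809/1670760 = 0.00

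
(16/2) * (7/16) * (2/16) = 7/16 = 0.44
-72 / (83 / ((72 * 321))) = -20048.96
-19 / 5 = -3.80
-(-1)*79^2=6241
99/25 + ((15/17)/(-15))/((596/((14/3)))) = 1504427/379950 = 3.96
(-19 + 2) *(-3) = 51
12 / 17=0.71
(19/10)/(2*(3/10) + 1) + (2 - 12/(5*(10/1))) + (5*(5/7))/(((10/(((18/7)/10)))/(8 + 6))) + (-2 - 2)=653/2800 = 0.23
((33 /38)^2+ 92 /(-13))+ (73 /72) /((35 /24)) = -11092199/1971060 = -5.63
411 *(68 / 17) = 1644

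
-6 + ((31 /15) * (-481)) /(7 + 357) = -3667/420 = -8.73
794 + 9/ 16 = 12713/16 = 794.56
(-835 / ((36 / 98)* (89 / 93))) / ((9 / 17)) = -21562205/4806 = -4486.52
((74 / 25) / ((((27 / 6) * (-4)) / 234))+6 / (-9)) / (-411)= 2936/30825 = 0.10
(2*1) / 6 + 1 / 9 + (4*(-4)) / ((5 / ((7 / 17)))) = -0.87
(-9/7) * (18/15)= -54/35 = -1.54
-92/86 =-46/43 = -1.07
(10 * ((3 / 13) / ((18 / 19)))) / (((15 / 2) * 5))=38/585 = 0.06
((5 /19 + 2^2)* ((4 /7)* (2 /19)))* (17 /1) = 11016/2527 = 4.36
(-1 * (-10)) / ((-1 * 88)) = -5/44 = -0.11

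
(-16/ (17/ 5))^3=-512000/4913 = -104.21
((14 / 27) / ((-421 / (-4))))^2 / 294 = 32/387626067 = 0.00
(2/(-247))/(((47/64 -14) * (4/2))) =64/209703 = 0.00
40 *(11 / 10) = 44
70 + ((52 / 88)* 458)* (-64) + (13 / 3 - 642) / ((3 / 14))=-2002424/99 = -20226.51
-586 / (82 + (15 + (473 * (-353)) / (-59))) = -0.20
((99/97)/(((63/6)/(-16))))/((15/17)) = -5984/3395 = -1.76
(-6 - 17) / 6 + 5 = 7/6 = 1.17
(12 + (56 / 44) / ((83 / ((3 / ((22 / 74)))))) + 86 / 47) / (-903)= -6600988/426234963 = -0.02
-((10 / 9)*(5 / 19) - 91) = 15511/171 = 90.71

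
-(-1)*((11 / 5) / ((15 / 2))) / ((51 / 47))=1034/3825 = 0.27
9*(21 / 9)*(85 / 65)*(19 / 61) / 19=357/793 = 0.45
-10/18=-5/9 = -0.56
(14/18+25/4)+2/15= 1289/180 = 7.16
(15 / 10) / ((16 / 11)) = 33/32 = 1.03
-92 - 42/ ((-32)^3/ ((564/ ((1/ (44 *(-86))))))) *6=-16504.73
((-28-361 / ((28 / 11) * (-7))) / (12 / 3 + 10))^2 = 2301289/7529536 = 0.31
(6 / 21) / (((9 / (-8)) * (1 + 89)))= -8/2835 = 0.00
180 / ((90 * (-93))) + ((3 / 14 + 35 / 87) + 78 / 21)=4.31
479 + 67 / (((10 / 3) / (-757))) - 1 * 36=-147727/10 = -14772.70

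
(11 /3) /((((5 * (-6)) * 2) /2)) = -11/90 = -0.12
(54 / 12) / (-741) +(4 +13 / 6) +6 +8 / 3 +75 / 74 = 868613/54834 = 15.84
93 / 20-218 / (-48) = 1103/120 = 9.19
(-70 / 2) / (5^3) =-7/25 = -0.28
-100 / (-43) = 100/43 = 2.33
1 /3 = 0.33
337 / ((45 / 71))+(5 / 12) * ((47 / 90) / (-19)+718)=17049377/20520 = 830.87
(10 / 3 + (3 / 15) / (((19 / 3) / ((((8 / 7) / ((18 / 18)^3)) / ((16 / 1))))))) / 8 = 13309/31920 = 0.42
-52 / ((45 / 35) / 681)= -82628/3 = -27542.67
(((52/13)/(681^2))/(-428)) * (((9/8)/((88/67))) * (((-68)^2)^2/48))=-0.01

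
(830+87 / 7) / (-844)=-5897/5908 = -1.00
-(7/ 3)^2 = -49/9 = -5.44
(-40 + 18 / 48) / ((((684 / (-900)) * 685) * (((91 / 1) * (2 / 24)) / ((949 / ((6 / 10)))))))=578525/36442 = 15.88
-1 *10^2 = -100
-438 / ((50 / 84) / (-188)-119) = 3458448/939649 = 3.68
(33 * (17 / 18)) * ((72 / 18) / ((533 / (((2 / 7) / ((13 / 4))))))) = 2992/145509 = 0.02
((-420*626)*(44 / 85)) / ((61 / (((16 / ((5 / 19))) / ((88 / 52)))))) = -415623936/5185 = -80158.91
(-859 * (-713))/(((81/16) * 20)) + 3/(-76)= 186188753/30780 = 6049.02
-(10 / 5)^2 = -4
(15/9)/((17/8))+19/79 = 4129/4029 = 1.02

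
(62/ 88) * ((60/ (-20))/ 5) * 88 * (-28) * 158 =822864/5 = 164572.80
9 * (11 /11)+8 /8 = 10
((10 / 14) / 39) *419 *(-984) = -687160/91 = -7551.21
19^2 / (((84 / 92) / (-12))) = -33212/7 = -4744.57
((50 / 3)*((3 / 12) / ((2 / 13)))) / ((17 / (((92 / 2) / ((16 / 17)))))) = 7475/96 = 77.86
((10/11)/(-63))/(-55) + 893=893.00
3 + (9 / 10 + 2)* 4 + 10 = 123/5 = 24.60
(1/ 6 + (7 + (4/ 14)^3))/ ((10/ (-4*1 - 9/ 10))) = -14797/4200 = -3.52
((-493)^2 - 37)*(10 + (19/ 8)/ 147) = 34076647/14 = 2434046.21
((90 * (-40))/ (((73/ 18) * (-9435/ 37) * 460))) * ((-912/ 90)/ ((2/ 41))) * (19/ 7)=-4262688/999005 = -4.27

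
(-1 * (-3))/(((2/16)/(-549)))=-13176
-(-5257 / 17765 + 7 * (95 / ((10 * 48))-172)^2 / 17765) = -168698621/14883840 = -11.33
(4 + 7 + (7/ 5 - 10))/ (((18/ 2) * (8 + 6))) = 2/105 = 0.02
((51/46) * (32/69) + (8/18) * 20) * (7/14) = 4.70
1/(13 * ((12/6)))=0.04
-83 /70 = -1.19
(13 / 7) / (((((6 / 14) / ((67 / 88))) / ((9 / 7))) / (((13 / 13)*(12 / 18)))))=871/308 = 2.83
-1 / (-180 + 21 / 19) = 19/3399 = 0.01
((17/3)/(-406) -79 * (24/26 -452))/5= 564245587/79170 = 7127.01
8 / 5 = 1.60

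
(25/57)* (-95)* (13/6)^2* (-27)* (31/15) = 130975/12 = 10914.58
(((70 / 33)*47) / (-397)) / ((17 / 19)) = -62510/222717 = -0.28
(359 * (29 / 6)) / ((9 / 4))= 20822/27 = 771.19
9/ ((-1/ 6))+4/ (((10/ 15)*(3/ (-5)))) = -64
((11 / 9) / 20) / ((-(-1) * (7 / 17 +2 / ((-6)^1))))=187/240 = 0.78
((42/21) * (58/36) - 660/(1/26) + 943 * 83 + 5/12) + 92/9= 2200423/36 = 61122.86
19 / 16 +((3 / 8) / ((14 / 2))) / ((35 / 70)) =145/112 = 1.29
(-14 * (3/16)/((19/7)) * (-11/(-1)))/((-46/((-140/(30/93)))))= -350889/3496 = -100.37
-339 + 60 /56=-4731/14 = -337.93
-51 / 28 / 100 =-51/2800 = -0.02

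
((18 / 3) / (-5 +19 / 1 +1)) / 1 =2/5 = 0.40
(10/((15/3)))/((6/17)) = 17/3 = 5.67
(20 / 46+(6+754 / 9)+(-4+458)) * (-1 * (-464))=52270528/207 = 252514.63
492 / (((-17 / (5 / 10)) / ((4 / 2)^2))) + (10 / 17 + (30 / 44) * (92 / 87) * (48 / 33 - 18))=-4129386/59653 = -69.22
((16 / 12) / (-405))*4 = -16/1215 = -0.01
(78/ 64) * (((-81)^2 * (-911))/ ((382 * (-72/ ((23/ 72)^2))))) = 169153569/6258688 = 27.03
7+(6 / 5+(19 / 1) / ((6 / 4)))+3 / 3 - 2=298/15 = 19.87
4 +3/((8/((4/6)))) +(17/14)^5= 3705609/537824 = 6.89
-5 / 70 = -1/14 = -0.07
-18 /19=-0.95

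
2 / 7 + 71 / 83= 663/581 = 1.14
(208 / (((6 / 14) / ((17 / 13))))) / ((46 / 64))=60928/69 = 883.01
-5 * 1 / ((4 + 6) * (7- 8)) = 1/2 = 0.50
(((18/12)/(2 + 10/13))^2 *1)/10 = 169/5760 = 0.03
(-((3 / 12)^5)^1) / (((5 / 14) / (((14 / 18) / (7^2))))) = -1/23040 = 0.00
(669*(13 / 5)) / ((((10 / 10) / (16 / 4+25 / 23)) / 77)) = 78351273/115 = 681315.42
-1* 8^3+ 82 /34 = -509.59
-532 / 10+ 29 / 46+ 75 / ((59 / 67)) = 442381/13570 = 32.60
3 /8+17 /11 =169/88 = 1.92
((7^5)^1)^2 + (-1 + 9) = 282475257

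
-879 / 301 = -2.92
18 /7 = 2.57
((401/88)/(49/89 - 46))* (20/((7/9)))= -321201/124586 = -2.58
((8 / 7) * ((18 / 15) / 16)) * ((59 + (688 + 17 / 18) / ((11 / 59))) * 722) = 268346101/1155 = 232334.29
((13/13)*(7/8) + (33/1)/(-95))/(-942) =-401/715920 = 0.00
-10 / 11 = -0.91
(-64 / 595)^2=4096/354025 = 0.01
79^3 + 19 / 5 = 2465214/5 = 493042.80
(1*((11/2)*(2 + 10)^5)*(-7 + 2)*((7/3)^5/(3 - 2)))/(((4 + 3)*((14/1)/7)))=-33806080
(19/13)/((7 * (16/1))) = 19/1456 = 0.01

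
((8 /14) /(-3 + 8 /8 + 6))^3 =1/343 = 0.00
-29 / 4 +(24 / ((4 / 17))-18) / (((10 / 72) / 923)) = 11164463/20 = 558223.15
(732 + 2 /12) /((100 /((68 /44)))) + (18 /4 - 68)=-344419/6600 = -52.18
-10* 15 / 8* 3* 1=-225/4 = -56.25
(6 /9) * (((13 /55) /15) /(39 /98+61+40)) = 2548/24594075 = 0.00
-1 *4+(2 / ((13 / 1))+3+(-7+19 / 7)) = -467/91 = -5.13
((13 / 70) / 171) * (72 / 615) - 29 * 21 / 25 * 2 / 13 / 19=-1048022/5316675 = -0.20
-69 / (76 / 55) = -3795/76 = -49.93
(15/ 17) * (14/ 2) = 105/17 = 6.18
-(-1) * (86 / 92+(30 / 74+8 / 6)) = 13651/5106 = 2.67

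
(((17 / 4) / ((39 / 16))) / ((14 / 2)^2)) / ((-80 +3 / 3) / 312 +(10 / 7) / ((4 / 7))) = 0.02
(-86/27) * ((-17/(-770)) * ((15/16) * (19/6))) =-13889/66528 = -0.21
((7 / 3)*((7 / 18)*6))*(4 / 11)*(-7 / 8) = -343/198 = -1.73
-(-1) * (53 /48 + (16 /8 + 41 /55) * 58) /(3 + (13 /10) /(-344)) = 18201857/340131 = 53.51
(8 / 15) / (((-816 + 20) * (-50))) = 1/74625 = 0.00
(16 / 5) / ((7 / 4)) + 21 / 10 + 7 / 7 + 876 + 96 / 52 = 160665/182 = 882.77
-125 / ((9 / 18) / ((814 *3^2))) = -1831500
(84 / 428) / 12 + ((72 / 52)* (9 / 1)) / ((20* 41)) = 35989/1140620 = 0.03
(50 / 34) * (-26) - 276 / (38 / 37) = -99152/323 = -306.97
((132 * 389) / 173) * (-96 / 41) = -4929408/7093 = -694.97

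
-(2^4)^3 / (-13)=4096/13 = 315.08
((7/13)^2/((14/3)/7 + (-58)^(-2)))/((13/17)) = 0.57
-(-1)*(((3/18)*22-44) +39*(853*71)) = 7085750/3 = 2361916.67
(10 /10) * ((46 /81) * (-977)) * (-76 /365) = 3415592/29565 = 115.53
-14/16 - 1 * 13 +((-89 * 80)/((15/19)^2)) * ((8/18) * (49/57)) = -42558673/9720 = -4378.46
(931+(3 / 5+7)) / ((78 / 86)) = 15523/15 = 1034.87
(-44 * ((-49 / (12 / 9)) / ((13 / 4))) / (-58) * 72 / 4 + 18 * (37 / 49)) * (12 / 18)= -1734204/18473 = -93.88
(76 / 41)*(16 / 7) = 1216/287 = 4.24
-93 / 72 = -31/24 = -1.29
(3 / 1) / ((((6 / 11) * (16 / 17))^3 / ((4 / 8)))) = 6539203/589824 = 11.09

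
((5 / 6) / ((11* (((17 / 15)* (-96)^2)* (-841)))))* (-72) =25/40260352 = 0.00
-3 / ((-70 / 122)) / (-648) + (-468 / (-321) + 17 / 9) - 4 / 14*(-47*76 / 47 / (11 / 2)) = 9262709/1271160 = 7.29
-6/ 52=-3/26 = -0.12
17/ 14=1.21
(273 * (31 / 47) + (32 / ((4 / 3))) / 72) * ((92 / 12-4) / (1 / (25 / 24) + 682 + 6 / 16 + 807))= 5087200/11462031 = 0.44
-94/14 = -47/7 = -6.71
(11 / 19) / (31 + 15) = 11/874 = 0.01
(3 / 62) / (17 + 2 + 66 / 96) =8/3255 = 0.00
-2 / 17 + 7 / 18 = 83/306 = 0.27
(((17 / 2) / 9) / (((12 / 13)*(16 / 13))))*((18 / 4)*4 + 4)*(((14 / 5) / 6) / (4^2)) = 221221/414720 = 0.53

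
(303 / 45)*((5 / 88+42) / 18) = 373801/23760 = 15.73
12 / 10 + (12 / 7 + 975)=34227/35 = 977.91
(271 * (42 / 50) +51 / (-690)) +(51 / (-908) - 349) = -63429971/522100 = -121.49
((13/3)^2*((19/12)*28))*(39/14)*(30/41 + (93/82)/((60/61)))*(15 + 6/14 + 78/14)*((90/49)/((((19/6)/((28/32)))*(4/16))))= 61118343/328 = 186336.41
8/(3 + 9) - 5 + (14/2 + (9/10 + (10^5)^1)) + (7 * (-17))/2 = 1499161/15 = 99944.07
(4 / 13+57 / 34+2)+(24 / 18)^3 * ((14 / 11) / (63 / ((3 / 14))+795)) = 569961545/142957386 = 3.99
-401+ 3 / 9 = -1202/3 = -400.67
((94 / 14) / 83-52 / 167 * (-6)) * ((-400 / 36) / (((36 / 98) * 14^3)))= -4728025/220057236 = -0.02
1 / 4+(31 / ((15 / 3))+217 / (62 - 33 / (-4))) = 53609/5620 = 9.54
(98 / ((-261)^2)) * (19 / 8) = 931/272484 = 0.00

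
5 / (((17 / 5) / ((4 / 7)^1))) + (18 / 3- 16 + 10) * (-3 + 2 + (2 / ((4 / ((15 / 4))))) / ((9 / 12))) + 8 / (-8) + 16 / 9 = 1.62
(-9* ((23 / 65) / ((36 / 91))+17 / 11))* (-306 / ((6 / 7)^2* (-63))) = -574889/3960 = -145.17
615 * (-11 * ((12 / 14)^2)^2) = -3651.58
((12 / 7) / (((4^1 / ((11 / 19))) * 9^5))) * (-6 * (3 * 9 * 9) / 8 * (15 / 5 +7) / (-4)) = 55/28728 = 0.00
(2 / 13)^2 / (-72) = -1/3042 = 0.00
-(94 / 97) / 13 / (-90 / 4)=188/56745 = 0.00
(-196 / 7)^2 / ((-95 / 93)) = -72912/95 = -767.49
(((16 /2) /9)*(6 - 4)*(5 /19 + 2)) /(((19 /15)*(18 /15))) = 8600/3249 = 2.65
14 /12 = 7/6 = 1.17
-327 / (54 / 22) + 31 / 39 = -15494/117 = -132.43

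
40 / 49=0.82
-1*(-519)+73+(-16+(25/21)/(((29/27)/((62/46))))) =2696319/4669 = 577.49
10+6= 16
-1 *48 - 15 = -63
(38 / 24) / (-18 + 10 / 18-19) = -57/1312 = -0.04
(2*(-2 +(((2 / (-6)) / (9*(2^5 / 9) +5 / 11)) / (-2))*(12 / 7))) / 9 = -9952/22491 = -0.44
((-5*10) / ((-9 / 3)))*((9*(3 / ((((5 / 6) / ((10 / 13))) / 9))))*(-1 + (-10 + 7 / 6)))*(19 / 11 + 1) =-14337000/143 = -100258.74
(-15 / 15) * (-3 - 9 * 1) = 12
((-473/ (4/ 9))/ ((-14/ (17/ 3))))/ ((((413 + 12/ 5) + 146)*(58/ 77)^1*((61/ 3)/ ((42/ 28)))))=11940885/158898656 = 0.08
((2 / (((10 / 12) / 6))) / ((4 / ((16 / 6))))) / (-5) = -48/25 = -1.92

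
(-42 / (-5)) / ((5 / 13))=546/25 = 21.84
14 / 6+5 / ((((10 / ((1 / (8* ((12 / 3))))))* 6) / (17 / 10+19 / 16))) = 71911/30720 = 2.34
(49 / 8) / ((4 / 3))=147/32 = 4.59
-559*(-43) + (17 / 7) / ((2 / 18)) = 168412/7 = 24058.86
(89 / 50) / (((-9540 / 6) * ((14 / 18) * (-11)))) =267/2040500 = 0.00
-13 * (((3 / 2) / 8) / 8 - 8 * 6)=79833/128 = 623.70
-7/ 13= -0.54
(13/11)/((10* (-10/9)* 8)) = -117/8800 = -0.01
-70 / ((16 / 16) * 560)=-1/8 = -0.12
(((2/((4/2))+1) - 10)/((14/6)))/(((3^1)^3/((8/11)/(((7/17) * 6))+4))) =-7936/14553 = -0.55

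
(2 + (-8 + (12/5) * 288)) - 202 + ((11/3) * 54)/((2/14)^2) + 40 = 51126/5 = 10225.20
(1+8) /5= 9/5 = 1.80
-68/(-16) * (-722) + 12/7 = -42935/14 = -3066.79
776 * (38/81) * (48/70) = 235904/945 = 249.63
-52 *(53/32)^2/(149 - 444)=36517/75520 = 0.48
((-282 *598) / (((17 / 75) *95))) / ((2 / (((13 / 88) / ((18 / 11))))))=-913445/2584 = -353.50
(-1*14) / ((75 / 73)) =-1022/75 = -13.63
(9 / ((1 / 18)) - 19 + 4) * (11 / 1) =1617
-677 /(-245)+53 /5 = 3274/245 = 13.36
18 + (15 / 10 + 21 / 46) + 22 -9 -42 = -208/23 = -9.04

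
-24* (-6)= 144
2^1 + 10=12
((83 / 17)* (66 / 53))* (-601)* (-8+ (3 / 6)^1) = 24692085/901 = 27405.20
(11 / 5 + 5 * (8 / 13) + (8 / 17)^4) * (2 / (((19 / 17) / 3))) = 173483658/6067555 = 28.59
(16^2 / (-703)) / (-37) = 256/26011 = 0.01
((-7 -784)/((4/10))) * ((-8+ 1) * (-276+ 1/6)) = -45818675/12 = -3818222.92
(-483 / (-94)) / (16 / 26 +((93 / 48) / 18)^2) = 260402688/31774115 = 8.20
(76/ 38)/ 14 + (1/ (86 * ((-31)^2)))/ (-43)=3553771/24876446 = 0.14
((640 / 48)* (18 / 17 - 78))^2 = 304153600/289 = 1052434.60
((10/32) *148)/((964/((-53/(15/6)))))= -1961/1928 = -1.02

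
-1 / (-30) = 1/30 = 0.03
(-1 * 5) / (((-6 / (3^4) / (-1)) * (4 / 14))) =-945/4 = -236.25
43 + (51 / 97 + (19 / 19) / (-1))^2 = 406703/9409 = 43.22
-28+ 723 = 695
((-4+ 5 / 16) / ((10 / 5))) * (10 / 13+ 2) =-531/104 = -5.11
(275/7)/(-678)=-275/4746 = -0.06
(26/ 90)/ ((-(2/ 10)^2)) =-65/9 = -7.22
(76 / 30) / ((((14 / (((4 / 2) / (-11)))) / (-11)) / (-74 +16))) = -2204/105 = -20.99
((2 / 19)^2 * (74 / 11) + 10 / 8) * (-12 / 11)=-63117/43681 = -1.44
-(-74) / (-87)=-74/87 = -0.85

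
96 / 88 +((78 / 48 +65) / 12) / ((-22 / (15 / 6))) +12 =52631/4224 = 12.46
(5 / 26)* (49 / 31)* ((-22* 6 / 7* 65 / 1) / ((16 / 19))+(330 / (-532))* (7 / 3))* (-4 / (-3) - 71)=298419275/9672 = 30853.94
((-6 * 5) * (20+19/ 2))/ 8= -885/8 = -110.62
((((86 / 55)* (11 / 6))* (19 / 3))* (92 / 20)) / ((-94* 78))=-18791/1649700 = -0.01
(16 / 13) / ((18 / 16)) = 128/117 = 1.09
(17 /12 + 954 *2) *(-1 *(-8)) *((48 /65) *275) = 40326880/13 = 3102067.69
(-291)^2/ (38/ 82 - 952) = -3471921/39013 = -88.99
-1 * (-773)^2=-597529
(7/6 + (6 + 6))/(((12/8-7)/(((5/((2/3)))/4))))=-395/88 = -4.49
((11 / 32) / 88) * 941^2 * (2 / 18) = 885481/2304 = 384.32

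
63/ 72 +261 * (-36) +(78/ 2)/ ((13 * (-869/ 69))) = -9395.36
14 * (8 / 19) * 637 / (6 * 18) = 17836/513 = 34.77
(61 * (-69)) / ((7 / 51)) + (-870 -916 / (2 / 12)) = -259221/7 = -37031.57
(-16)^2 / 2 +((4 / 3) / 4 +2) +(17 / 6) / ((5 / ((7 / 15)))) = 58769/450 = 130.60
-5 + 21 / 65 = -304/65 = -4.68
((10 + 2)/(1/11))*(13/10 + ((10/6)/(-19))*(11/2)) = 10252/95 = 107.92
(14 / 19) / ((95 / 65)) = 0.50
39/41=0.95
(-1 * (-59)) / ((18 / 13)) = 42.61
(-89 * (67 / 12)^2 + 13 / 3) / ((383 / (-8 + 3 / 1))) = 1994485/55152 = 36.16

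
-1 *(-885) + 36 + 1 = 922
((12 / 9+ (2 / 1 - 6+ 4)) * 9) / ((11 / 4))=48/11 = 4.36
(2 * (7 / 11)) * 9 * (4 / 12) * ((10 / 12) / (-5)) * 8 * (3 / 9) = -56/33 = -1.70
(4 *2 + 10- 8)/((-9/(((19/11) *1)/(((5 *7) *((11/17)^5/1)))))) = -53954566/111608343 = -0.48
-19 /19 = -1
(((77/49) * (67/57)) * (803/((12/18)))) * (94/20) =27815117/2660 = 10456.81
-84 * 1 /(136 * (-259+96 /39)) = 273/113390 = 0.00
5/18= 0.28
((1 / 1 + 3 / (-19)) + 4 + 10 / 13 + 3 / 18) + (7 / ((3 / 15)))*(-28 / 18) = -216371/4446 = -48.67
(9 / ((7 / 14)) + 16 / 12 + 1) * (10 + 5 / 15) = 1891/9 = 210.11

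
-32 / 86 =-16/43 = -0.37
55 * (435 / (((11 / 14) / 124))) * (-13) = -49085400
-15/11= -1.36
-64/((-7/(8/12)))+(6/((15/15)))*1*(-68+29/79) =-399.70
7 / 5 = 1.40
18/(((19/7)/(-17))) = -2142/19 = -112.74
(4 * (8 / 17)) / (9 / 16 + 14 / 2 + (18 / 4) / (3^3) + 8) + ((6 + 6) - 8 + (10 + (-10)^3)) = -12653774/12835 = -985.88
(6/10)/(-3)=-1/5 = -0.20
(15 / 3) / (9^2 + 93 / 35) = 175/2928 = 0.06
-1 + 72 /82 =-5/41 = -0.12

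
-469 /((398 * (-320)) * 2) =469/254720 = 0.00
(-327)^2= 106929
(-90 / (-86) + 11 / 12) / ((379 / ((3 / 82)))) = 1013/5345416 = 0.00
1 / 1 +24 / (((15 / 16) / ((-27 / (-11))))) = 3511/55 = 63.84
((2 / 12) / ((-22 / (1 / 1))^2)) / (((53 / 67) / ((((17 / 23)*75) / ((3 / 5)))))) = 142375/3539976 = 0.04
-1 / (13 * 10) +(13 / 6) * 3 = 422/65 = 6.49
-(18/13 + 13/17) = -475/221 = -2.15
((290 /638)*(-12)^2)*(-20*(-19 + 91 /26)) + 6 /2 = 223233/11 = 20293.91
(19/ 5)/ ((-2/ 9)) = -171/10 = -17.10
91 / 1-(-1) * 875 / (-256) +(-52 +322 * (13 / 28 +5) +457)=576533/256 = 2252.08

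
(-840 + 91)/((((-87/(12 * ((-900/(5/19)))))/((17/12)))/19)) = -9510233.79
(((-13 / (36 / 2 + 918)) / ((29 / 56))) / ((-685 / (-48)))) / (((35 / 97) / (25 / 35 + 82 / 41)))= -29488/2085825 = -0.01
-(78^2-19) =-6065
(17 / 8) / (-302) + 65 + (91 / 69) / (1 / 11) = 13253003/166704 = 79.50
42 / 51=0.82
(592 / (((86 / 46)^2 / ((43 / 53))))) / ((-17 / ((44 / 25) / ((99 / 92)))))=-115245824/8717175 = -13.22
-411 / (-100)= 411/100 = 4.11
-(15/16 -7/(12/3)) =13/16 = 0.81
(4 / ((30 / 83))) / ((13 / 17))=2822/195 = 14.47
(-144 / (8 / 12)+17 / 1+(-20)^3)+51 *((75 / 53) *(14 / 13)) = -5595561/689 = -8121.28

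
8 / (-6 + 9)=8/3 = 2.67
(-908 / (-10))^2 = 206116/25 = 8244.64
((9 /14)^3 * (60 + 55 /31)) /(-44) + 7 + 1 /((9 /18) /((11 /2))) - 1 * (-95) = 421542173/3742816 = 112.63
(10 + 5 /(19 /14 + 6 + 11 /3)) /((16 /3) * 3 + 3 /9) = 14520/22687 = 0.64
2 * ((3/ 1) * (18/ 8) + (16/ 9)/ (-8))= 235/18 = 13.06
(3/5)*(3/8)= 9/40 = 0.22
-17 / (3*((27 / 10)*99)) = -170/8019 = -0.02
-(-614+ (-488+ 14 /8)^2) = -3773201/16 = -235825.06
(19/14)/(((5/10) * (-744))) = -19/5208 = 0.00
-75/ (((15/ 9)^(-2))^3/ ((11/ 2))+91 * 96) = -4296875/500500486 = -0.01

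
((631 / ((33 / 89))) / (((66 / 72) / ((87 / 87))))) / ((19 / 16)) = 3594176/2299 = 1563.36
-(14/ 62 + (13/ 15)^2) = -6814/6975 = -0.98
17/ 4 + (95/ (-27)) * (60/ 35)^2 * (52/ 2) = -264.59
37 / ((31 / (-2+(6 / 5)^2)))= -518/775 = -0.67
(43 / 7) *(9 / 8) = 387/56 = 6.91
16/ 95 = 0.17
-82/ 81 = -1.01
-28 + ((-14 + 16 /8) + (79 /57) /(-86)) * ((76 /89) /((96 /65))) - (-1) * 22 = -7135223/551088 = -12.95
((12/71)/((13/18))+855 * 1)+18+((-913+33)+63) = 51904/923 = 56.23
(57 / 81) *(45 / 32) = 0.99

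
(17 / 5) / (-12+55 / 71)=-1207/3985 = -0.30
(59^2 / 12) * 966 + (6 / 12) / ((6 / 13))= 3362659/12 = 280221.58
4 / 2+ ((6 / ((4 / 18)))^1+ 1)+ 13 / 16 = 493/16 = 30.81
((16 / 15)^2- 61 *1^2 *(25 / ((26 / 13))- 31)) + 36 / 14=3566459/3150 = 1132.21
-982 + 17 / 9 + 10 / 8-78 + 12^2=-32863/36 = -912.86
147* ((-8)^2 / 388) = 2352/97 = 24.25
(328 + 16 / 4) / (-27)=-332/27 = -12.30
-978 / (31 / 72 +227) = -70416/16375 = -4.30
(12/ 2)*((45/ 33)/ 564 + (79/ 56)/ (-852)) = 18797/4111184 = 0.00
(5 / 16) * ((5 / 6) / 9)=25/864 = 0.03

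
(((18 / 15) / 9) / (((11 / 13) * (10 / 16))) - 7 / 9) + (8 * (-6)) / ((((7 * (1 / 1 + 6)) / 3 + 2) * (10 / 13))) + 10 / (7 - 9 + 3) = 601/99 = 6.07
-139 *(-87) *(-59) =-713487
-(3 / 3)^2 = -1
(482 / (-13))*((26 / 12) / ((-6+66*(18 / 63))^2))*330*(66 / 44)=-129899/540 = -240.55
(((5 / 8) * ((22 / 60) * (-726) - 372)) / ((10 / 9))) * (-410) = 1177479/8 = 147184.88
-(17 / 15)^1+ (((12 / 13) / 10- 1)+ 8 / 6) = -46/65 = -0.71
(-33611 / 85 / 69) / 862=-33611/5055630 = -0.01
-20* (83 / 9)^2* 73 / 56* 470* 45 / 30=-590903975/378 = -1563238.03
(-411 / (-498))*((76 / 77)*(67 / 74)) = 174401/236467 = 0.74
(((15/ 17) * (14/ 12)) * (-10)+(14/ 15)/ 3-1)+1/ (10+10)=-6691/612 = -10.93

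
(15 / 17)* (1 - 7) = -90/17 = -5.29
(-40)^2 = 1600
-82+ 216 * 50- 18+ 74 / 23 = 246174/23 = 10703.22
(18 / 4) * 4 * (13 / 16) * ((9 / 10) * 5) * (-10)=-658.12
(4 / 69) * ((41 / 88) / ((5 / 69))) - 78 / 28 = -929/385 = -2.41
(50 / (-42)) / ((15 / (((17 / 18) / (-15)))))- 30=-102043/3402 = -30.00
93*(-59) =-5487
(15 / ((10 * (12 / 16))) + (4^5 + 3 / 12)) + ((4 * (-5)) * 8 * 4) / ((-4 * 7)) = 29375/28 = 1049.11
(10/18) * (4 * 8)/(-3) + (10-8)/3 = -142/27 = -5.26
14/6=7/3 = 2.33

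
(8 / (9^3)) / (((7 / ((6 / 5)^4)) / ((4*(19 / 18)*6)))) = 9728/118125 = 0.08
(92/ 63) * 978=29992/21 = 1428.19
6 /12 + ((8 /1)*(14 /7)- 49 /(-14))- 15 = 5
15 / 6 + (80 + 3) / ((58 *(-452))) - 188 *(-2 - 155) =29518.50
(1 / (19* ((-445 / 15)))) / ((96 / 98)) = -49/27056 = 0.00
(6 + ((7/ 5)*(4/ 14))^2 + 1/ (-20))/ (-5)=-611/500 = -1.22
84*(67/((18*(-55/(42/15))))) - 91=-88207/825 = -106.92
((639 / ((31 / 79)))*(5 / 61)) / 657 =28045/138043 = 0.20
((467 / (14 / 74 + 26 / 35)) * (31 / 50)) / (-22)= -3749543/265540 = -14.12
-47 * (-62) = 2914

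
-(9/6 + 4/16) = -7/4 = -1.75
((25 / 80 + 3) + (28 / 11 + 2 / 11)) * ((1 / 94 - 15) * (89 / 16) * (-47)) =133301263/5632 = 23668.55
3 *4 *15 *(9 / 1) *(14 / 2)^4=3889620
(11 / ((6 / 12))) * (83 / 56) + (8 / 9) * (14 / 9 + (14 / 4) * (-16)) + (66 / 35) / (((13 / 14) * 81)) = -2323759/147420 = -15.76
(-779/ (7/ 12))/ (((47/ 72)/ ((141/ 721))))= -2019168/5047 = -400.07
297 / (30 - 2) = 297/28 = 10.61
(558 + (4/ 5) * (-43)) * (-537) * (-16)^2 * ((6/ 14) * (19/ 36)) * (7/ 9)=-569844352/45 = -12663207.82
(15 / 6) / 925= 1/370 = 0.00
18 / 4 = 9/2 = 4.50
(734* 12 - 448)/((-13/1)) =-8360/13 = -643.08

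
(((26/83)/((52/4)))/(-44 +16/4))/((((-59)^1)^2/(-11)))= 11/5778460 = 0.00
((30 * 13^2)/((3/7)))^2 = 139948900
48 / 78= 8/13 = 0.62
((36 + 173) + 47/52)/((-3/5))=-349.84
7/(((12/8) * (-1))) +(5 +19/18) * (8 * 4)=1702/9 = 189.11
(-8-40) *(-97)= 4656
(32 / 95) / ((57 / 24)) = 256/1805 = 0.14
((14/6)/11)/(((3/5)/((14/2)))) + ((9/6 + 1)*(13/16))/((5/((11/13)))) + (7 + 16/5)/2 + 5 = 204629/15840 = 12.92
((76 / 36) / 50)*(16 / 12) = 38/675 = 0.06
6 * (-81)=-486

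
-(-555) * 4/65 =444/13 = 34.15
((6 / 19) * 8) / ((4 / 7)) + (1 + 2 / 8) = 431/76 = 5.67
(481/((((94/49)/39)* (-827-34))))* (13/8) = -569023/30832 = -18.46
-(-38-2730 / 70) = 77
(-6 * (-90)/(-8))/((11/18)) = -110.45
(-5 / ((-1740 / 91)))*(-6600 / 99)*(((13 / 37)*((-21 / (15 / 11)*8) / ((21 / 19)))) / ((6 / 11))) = 108788680/86913 = 1251.70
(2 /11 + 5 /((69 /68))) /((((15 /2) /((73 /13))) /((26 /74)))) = 566188/421245 = 1.34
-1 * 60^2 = -3600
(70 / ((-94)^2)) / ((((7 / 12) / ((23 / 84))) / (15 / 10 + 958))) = 220685/61852 = 3.57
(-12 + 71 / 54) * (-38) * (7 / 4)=76741/108 = 710.56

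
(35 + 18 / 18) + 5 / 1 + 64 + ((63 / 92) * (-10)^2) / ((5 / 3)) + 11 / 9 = 30493/207 = 147.31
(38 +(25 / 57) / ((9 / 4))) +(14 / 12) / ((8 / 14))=165131/4104 = 40.24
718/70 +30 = 1409/35 = 40.26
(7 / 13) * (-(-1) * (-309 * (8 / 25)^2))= -138432/8125 = -17.04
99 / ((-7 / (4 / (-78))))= 66/91 = 0.73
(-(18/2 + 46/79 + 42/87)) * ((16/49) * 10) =-3689440/112259 = -32.87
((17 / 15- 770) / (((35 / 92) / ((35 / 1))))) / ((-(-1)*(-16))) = 265259/60 = 4420.98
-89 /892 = -0.10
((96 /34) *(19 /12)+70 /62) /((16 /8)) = 2951/1054 = 2.80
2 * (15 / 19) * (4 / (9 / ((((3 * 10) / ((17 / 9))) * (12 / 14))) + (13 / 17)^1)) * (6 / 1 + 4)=3672000/82897 = 44.30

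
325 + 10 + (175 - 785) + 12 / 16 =-1097/4 = -274.25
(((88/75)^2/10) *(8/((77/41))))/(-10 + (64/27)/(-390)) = -6754176/115241875 = -0.06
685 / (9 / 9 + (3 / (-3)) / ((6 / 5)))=4110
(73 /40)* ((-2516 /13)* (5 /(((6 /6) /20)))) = -459170/13 = -35320.77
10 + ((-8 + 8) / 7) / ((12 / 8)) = 10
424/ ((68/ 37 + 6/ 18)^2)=5224104/58081 = 89.95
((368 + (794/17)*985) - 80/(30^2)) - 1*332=35221522/765 = 46041.21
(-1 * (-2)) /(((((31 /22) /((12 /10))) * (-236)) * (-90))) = 11/137175 = 0.00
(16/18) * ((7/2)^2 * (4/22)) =196/99 = 1.98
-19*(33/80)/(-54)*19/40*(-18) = -3971/3200 = -1.24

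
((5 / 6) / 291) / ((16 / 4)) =5/6984 = 0.00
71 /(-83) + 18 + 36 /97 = 141019/8051 = 17.52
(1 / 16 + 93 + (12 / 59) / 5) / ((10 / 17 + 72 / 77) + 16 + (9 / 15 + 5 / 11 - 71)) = -1.78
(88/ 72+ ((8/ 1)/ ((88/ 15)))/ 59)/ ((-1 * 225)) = -0.01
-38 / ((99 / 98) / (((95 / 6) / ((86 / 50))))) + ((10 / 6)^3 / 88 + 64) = -9611291/34056 = -282.22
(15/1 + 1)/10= 8/5 = 1.60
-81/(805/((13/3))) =-351/805 = -0.44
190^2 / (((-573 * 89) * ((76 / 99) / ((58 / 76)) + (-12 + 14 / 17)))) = 15455550/222057937 = 0.07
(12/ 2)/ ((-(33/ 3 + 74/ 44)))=-44/93 = -0.47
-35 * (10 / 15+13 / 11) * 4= -8540/33 = -258.79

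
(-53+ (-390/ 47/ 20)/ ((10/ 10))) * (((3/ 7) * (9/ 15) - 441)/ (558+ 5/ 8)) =309815784/7351505 = 42.14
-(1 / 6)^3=-1/216 = 0.00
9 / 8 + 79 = 80.12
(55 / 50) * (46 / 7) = 253/35 = 7.23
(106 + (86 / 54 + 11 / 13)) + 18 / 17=653372/5967 = 109.50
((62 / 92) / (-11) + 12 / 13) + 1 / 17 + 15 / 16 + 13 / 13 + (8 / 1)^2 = 66.86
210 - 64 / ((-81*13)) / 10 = 1105682/5265 = 210.01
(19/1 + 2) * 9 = 189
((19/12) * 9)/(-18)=-19/24 = -0.79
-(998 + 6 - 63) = -941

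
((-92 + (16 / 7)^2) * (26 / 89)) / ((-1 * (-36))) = -27638/39249 = -0.70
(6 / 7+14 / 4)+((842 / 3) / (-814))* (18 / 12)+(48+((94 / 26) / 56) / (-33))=6582595/126984 = 51.84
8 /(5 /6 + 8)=48/53 = 0.91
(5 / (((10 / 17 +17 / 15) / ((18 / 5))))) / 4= 2295/878 = 2.61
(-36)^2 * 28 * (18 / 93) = 217728/31 = 7023.48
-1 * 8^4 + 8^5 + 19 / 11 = 315411/11 = 28673.73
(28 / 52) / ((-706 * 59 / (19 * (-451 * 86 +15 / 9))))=15474949/1624506 = 9.53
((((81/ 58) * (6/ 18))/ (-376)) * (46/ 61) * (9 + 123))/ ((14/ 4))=-20493/582001 = -0.04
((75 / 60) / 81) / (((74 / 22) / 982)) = 27005/5994 = 4.51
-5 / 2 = -2.50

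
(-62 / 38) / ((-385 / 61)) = 1891/7315 = 0.26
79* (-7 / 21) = -79/3 = -26.33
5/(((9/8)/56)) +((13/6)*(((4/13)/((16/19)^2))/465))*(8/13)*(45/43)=621074609/2495376 = 248.89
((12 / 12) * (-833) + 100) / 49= -733/49 = -14.96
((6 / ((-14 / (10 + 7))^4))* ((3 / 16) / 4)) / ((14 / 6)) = 2255067/8605184 = 0.26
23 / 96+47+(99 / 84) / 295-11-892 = -855.76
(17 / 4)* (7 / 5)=119/20 = 5.95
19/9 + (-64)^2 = 36883/9 = 4098.11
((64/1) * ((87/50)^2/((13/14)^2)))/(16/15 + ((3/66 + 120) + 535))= 223800192/653417375 = 0.34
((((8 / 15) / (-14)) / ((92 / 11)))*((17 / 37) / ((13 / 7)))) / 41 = -187/6803745 = 0.00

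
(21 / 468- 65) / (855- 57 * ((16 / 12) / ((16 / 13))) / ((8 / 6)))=-40532/504621 = -0.08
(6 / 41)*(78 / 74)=234/1517 = 0.15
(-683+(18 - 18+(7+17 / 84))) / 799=-56767/67116 = -0.85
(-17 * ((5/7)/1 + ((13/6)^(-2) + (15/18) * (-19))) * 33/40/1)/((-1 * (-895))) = 19785161/84702800 = 0.23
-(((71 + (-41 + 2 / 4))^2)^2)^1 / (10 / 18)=-124612569/80 = -1557657.11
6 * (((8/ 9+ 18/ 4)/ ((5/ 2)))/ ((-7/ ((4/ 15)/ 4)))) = -194/1575 = -0.12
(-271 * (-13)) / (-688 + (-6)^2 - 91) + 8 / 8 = -2780/743 = -3.74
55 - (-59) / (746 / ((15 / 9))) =123385/2238 = 55.13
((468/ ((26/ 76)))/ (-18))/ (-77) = 76/77 = 0.99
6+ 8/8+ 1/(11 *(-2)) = 6.95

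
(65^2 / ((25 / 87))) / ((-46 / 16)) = -117624/23 = -5114.09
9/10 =0.90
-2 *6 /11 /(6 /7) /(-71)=14/781 = 0.02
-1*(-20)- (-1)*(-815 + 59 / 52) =-41281/52 = -793.87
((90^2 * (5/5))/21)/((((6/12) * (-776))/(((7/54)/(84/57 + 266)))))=-475/985908 = 0.00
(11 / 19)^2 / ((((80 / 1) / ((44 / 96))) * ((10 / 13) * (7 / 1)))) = 17303/48518400 = 0.00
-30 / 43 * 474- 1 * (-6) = -13962/43 = -324.70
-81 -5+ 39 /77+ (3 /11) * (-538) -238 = -36207/77 = -470.22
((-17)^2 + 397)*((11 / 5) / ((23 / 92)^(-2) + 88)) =3773/260 = 14.51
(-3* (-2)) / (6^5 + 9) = 2/2595 = 0.00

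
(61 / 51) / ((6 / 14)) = 427/153 = 2.79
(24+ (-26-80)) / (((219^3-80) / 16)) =-1312/10503379 = 0.00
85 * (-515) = -43775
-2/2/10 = -1/10 = -0.10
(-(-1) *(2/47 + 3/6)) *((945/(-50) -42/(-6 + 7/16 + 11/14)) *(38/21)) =-9.92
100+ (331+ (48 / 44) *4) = 4789/11 = 435.36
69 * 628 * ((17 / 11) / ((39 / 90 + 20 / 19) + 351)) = 419887080/2210087 = 189.99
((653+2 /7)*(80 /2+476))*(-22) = -51912696/7 = -7416099.43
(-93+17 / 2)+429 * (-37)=-31915/2 = -15957.50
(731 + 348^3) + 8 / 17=716463699/17 = 42144923.47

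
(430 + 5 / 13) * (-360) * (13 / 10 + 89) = -181882260/13 = -13990943.08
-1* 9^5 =-59049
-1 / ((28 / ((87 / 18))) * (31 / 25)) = -725/5208 = -0.14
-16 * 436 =-6976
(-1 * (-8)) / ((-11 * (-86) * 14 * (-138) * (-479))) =1/109431861 = 0.00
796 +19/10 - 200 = 5979/10 = 597.90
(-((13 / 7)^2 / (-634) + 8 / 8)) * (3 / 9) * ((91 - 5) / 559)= -10299/201929 = -0.05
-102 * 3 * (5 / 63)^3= -4250/27783 = -0.15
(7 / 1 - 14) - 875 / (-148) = -161/148 = -1.09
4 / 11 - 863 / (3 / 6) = -18982/11 = -1725.64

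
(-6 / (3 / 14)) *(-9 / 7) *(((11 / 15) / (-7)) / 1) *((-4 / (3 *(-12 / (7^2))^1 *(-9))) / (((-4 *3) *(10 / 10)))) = -77/405 = -0.19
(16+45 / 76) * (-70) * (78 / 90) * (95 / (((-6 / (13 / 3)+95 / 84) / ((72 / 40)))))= 187962138/277 = 678563.68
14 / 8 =7/4 = 1.75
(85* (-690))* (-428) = 25102200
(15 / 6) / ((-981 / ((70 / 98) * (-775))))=19375/13734 = 1.41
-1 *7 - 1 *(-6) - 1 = -2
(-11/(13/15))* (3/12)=-165/52 = -3.17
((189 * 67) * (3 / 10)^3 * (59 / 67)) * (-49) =-14752.77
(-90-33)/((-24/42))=861/4 = 215.25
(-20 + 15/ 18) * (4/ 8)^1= -115/12 = -9.58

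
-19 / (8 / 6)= -14.25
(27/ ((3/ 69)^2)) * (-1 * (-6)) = 85698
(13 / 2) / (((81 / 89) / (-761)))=-880477/162 = -5435.04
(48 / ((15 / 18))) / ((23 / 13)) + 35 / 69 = 11407/345 = 33.06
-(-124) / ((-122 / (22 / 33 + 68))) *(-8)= 102176/183 = 558.34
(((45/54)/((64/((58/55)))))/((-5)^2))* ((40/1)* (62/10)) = 899/6600 = 0.14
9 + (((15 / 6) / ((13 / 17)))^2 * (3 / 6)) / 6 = 80233/8112 = 9.89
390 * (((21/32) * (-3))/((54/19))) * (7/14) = -8645/64 = -135.08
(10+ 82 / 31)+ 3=15.65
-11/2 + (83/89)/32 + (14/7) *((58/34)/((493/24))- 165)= -275979965/823072 = -335.30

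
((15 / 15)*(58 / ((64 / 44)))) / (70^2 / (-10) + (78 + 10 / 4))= -319/3276 = -0.10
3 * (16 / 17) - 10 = -122/17 = -7.18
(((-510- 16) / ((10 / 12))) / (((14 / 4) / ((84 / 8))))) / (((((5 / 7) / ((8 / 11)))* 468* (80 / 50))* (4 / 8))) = -3682/715 = -5.15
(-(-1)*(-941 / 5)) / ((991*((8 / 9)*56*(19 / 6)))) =-25407/21088480 = 0.00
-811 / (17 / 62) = -50282/17 = -2957.76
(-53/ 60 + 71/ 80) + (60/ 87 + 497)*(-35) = -121237171/6960 = -17419.13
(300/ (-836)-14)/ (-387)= 3001/80883 = 0.04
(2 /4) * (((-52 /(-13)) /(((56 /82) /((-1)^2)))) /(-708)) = -41/9912 = 0.00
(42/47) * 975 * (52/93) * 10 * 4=28392000/1457 = 19486.62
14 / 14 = 1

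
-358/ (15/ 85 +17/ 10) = -60860/319 = -190.78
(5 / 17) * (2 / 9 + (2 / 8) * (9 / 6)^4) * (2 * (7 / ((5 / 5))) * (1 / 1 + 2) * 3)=29995/544 = 55.14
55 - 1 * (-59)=114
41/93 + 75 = 7016/93 = 75.44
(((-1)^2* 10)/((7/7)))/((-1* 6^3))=-5/108 = -0.05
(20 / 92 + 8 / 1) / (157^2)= 189/566927 = 0.00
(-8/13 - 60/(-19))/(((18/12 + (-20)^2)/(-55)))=-6280/18031 = -0.35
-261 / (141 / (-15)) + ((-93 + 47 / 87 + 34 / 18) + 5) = -709093/12267 = -57.80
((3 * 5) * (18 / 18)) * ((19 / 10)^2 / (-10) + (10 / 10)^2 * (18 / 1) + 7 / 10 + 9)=82017/200 = 410.08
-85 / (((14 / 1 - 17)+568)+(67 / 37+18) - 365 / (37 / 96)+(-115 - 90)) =3145/20987 = 0.15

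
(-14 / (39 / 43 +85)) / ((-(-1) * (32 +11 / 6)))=-258/53563 = 0.00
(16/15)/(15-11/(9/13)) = -6/5 = -1.20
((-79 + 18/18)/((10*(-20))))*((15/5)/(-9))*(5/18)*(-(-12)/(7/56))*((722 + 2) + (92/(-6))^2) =-448864/135 = -3324.92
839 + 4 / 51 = 42793/51 = 839.08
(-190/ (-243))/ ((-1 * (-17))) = 190/4131 = 0.05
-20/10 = -2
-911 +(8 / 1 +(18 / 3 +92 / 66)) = -29555/33 = -895.61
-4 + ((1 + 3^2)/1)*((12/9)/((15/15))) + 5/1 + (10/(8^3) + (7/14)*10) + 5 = 18703/768 = 24.35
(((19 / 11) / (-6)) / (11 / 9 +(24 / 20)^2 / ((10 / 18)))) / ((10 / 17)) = -24225/188804 = -0.13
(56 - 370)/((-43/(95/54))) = 14915/1161 = 12.85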